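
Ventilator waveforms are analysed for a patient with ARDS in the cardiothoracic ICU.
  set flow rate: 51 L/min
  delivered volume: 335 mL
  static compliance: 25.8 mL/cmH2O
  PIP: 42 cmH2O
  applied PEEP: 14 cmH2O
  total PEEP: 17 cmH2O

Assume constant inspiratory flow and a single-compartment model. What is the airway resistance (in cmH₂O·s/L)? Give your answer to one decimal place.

14.1

Flow: 51 L/min ÷ 60 = 0.85 L/s.
Total PEEP = 17 cmH2O (set 14 + intrinsic 3); this is the baseline alveolar pressure.
Equation of motion (constant flow): PIP = Vt/C + R·V̇ + PEEP.
R·V̇ = PIP − Vt/C − PEEP = 42 − 335/25.8 − 17 = 42 − 12.984 − 17 = 12.016 cmH2O.
R = 12.016 / 0.85 = 14.136 cmH2O·s/L.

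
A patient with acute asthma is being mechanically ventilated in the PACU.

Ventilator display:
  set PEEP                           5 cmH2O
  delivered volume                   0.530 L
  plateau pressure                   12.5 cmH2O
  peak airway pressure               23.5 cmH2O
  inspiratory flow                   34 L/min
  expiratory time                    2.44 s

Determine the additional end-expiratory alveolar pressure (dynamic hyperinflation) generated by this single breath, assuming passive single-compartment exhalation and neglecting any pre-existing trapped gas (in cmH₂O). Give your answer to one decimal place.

1.3

Flow: 34 L/min ÷ 60 = 0.5667 L/s.
R = (PIP − Pplat)/V̇ = (23.5 − 12.5) / 0.5667 = 11.0/0.5667 = 19.411 cmH2O·s/L.
C = Vt/(Pplat − PEEP) = 530.0 / (12.5 − 5) = 530.0/7.5 = 70.667 mL/cmH2O.
τ = R × C = 19.411 × 0.07067 L/cmH2O = 1.372 s.
Fraction remaining = e^(−Te/τ) = e^(−2.44/1.372) = 0.1689; trapped volume = 530.0 × 0.1689 = 89.517 mL.
Additional alveolar pressure from trapping ≈ V_trapped / C = 89.517 / 70.667 = 1.267 cmH2O.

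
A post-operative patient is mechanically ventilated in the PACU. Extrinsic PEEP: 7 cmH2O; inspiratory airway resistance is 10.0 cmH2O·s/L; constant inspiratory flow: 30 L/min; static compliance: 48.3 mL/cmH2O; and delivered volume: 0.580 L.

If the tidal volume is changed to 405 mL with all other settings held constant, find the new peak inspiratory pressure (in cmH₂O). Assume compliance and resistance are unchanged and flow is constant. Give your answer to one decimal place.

Flow: 30 L/min ÷ 60 = 0.5 L/s.
PIP = Vt/C + R·V̇ + PEEP (constant-flow equation of motion).
Only the elastic term changes: ΔPIP = ΔVt / C = (405 − 580) / 48.3 = -3.623 cmH2O.
Original PIP = 580/48.3 + 10.0×0.5 + 7 = 24.008 cmH2O; new PIP = 24.008 + (-3.623) = 20.385 cmH2O.

20.4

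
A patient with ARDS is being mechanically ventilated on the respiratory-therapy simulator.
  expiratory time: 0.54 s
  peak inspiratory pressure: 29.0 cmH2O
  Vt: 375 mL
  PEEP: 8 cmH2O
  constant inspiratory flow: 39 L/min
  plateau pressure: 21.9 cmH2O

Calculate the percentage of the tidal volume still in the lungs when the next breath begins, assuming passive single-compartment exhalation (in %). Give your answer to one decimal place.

Flow: 39 L/min ÷ 60 = 0.65 L/s.
R = (PIP − Pplat)/V̇ = (29.0 − 21.9) / 0.65 = 7.1/0.65 = 10.923 cmH2O·s/L.
C = Vt/(Pplat − PEEP) = 375.0 / (21.9 − 8) = 375.0/13.9 = 26.978 mL/cmH2O.
τ = R × C = 10.923 × 0.02698 L/cmH2O = 0.2947 s.
Fraction remaining at end-expiration = e^(−Te/τ) = e^(−0.54/0.2947) = 0.16 → 16.0%.

16.0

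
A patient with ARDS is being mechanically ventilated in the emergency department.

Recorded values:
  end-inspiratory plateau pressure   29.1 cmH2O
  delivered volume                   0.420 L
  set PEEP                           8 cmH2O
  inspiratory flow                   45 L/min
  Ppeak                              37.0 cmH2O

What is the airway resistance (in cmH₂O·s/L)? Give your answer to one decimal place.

Flow: 45 L/min ÷ 60 = 0.75 L/s.
Raw = (PIP − Pplat) / flow = (37.0 − 29.1) / 0.75 = 7.9 / 0.75 = 10.533 cmH2O·s/L.

10.5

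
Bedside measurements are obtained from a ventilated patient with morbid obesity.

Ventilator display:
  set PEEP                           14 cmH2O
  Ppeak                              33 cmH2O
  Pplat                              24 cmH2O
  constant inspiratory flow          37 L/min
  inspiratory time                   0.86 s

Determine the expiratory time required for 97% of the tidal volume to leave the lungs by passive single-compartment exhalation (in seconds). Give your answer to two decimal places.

2.71

Flow: 37 L/min ÷ 60 = 0.6167 L/s.
Vt = flow × Ti = 0.6167 L/s × 0.86 s × 1000 mL/L = 530.36 mL.
R = (PIP − Pplat)/V̇ = (33 − 24) / 0.6167 = 9.0/0.6167 = 14.594 cmH2O·s/L.
C = Vt/(Pplat − PEEP) = 530.36 / (24 − 14) = 530.36/10.0 = 53.036 mL/cmH2O.
τ = R × C = 14.594 × 0.05304 L/cmH2O = 0.7741 s.
t = −τ·ln(1 − 0.97) = −0.7741·ln(0.03) = 2.714 s.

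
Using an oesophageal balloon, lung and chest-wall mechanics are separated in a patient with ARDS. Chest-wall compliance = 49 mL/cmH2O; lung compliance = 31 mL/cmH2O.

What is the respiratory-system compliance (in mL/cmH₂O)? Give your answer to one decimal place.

19.0

Lung and chest wall are elastances in series: 1/Crs = 1/CL + 1/Ccw.
1/Crs = 1/31 + 1/49 = 0.05267.
Crs = 18.986 mL/cmH2O.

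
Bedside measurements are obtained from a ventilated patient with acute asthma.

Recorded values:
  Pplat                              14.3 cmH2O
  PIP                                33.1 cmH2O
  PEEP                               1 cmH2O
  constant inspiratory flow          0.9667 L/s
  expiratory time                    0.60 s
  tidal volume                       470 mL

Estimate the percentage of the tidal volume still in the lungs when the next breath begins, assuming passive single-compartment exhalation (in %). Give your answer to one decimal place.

R = (PIP − Pplat)/V̇ = (33.1 − 14.3) / 0.9667 = 18.8/0.9667 = 19.448 cmH2O·s/L.
C = Vt/(Pplat − PEEP) = 470.0 / (14.3 − 1) = 470.0/13.3 = 35.338 mL/cmH2O.
τ = R × C = 19.448 × 0.03534 L/cmH2O = 0.6873 s.
Fraction remaining at end-expiration = e^(−Te/τ) = e^(−0.60/0.6873) = 0.4177 → 41.77%.

41.8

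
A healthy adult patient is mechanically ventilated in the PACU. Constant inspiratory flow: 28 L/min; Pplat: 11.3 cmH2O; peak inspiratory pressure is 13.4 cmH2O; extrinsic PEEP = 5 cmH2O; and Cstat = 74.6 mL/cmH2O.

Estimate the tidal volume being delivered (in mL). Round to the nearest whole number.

470

Vt = Cstat × (Pplat − PEEP) = 74.6 × (11.3 − 5) = 74.6 × 6.3 = 469.98 mL.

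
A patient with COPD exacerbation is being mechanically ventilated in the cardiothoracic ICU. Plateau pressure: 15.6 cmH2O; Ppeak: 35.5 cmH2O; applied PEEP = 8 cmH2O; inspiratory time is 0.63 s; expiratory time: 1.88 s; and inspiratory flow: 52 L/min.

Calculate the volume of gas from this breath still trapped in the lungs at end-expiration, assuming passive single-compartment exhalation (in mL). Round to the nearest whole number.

175

Flow: 52 L/min ÷ 60 = 0.8667 L/s.
Vt = flow × Ti = 0.8667 L/s × 0.63 s × 1000 mL/L = 546.02 mL.
R = (PIP − Pplat)/V̇ = (35.5 − 15.6) / 0.8667 = 19.9/0.8667 = 22.961 cmH2O·s/L.
C = Vt/(Pplat − PEEP) = 546.02 / (15.6 − 8) = 546.02/7.6 = 71.845 mL/cmH2O.
τ = R × C = 22.961 × 0.07185 L/cmH2O = 1.65 s.
Fraction remaining = e^(−Te/τ) = e^(−1.88/1.65) = 0.32.
Trapped volume = 546.02 × 0.32 = 174.73 mL.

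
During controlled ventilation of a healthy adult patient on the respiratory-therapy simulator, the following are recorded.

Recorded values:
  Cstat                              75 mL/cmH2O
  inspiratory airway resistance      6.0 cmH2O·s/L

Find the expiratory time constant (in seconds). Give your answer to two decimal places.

τ = R × C = 6.0 × 75 mL/cmH2O = 6.0 × 0.075 L/cmH2O = 0.45 s.

0.45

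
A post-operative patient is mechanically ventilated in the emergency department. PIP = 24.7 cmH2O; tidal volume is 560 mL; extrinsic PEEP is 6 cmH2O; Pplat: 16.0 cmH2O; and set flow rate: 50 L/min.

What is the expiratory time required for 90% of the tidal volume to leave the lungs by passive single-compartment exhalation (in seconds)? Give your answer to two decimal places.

1.35

Flow: 50 L/min ÷ 60 = 0.8333 L/s.
R = (PIP − Pplat)/V̇ = (24.7 − 16.0) / 0.8333 = 8.7/0.8333 = 10.44 cmH2O·s/L.
C = Vt/(Pplat − PEEP) = 560.0 / (16.0 − 6) = 560.0/10.0 = 56.0 mL/cmH2O.
τ = R × C = 10.44 × 0.056 L/cmH2O = 0.5846 s.
t = −τ·ln(1 − 0.90) = −0.5846·ln(0.1) = 1.346 s.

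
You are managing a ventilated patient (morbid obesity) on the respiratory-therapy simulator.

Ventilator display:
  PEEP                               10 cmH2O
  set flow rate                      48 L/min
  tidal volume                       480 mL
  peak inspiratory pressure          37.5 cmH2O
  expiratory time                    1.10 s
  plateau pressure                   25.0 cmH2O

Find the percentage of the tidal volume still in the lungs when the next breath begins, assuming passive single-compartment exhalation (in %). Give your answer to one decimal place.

11.1

Flow: 48 L/min ÷ 60 = 0.8 L/s.
R = (PIP − Pplat)/V̇ = (37.5 − 25.0) / 0.8 = 12.5/0.8 = 15.625 cmH2O·s/L.
C = Vt/(Pplat − PEEP) = 480.0 / (25.0 − 10) = 480.0/15.0 = 32.0 mL/cmH2O.
τ = R × C = 15.625 × 0.032 L/cmH2O = 0.5 s.
Fraction remaining at end-expiration = e^(−Te/τ) = e^(−1.10/0.5) = 0.1108 → 11.08%.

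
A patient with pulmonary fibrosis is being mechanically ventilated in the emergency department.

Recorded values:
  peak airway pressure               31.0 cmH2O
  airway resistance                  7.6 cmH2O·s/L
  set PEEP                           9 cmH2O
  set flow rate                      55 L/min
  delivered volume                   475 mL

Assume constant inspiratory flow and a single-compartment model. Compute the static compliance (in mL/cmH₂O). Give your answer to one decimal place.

Flow: 55 L/min ÷ 60 = 0.9167 L/s.
Equation of motion (constant flow): PIP = Vt/C + R·V̇ + PEEP.
Vt/C = PIP − R·V̇ − PEEP = 31.0 − 7.6×0.9167 − 9 = 31.0 − 6.967 − 9 = 15.033 cmH2O.
C = Vt / 15.033 = 475 / 15.033 = 31.597 mL/cmH2O.

31.6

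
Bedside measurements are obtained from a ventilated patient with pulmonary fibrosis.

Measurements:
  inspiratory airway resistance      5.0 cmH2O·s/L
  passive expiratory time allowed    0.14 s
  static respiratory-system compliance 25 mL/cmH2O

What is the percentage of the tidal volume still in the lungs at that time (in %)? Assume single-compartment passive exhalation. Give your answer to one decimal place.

32.6

τ = R × C = 5.0 × 25 mL/cmH2O = 5.0 × 0.025 L/cmH2O = 0.125 s.
Passive exhalation: V(t)/V₀ = e^(−t/τ) = e^(−0.14/0.125) = 0.3263.
Fraction remaining = 0.3263 → 32.63%.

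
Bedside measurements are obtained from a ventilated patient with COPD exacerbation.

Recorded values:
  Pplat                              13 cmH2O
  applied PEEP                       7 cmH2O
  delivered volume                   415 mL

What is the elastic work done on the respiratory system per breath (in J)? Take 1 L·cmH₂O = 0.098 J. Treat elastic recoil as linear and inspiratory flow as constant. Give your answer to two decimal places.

Elastic work ≈ ½ × (Pplat − PEEP) × Vt = 0.5 × (13 − 7) × 0.415 L = 0.5 × 6.0 × 0.415 = 1.245 L·cmH2O.
× 0.098 J/(L·cmH2O) → 0.122 J.

0.12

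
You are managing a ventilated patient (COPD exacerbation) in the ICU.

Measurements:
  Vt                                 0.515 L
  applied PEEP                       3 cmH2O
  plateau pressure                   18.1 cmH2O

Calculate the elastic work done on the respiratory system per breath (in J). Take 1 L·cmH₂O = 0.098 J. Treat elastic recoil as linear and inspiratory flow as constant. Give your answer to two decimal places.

0.38

Elastic work ≈ ½ × (Pplat − PEEP) × Vt = 0.5 × (18.1 − 3) × 0.515 L = 0.5 × 15.1 × 0.515 = 3.888 L·cmH2O.
× 0.098 J/(L·cmH2O) → 0.381 J.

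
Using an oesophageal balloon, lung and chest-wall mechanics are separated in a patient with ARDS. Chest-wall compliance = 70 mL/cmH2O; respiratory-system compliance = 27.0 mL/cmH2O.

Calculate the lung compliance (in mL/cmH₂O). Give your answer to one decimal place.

44.0

1/CL = 1/Crs − 1/Ccw.
1/CL = 1/27.0 − 1/70 = 0.02275.
CL = 43.956 mL/cmH2O.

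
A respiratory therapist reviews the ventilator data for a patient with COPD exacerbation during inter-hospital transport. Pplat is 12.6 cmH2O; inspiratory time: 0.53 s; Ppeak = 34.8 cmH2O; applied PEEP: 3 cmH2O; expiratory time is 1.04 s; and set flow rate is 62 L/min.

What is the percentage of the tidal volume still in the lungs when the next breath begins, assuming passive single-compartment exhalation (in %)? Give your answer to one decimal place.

42.8

Flow: 62 L/min ÷ 60 = 1.0333 L/s.
Vt = flow × Ti = 1.0333 L/s × 0.53 s × 1000 mL/L = 547.65 mL.
R = (PIP − Pplat)/V̇ = (34.8 − 12.6) / 1.0333 = 22.2/1.0333 = 21.485 cmH2O·s/L.
C = Vt/(Pplat − PEEP) = 547.65 / (12.6 − 3) = 547.65/9.6 = 57.047 mL/cmH2O.
τ = R × C = 21.485 × 0.05705 L/cmH2O = 1.226 s.
Fraction remaining at end-expiration = e^(−Te/τ) = e^(−1.04/1.226) = 0.4281 → 42.81%.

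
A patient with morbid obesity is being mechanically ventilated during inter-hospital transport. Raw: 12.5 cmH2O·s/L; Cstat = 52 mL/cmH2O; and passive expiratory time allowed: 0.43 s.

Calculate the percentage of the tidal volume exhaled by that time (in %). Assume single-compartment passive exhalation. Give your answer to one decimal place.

48.4

τ = R × C = 12.5 × 52 mL/cmH2O = 12.5 × 0.052 L/cmH2O = 0.65 s.
Passive exhalation: V(t)/V₀ = e^(−t/τ) = e^(−0.43/0.65) = 0.5161.
Fraction exhaled = 1 − 0.5161 = 0.4839 → 48.39%.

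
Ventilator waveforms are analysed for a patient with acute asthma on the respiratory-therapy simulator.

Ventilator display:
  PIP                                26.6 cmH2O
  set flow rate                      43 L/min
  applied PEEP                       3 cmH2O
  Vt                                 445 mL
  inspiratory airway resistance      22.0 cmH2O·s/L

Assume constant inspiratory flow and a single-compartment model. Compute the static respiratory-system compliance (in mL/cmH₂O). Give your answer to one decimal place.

56.8

Flow: 43 L/min ÷ 60 = 0.7167 L/s.
Equation of motion (constant flow): PIP = Vt/C + R·V̇ + PEEP.
Vt/C = PIP − R·V̇ − PEEP = 26.6 − 22.0×0.7167 − 3 = 26.6 − 15.767 − 3 = 7.833 cmH2O.
C = Vt / 7.833 = 445 / 7.833 = 56.811 mL/cmH2O.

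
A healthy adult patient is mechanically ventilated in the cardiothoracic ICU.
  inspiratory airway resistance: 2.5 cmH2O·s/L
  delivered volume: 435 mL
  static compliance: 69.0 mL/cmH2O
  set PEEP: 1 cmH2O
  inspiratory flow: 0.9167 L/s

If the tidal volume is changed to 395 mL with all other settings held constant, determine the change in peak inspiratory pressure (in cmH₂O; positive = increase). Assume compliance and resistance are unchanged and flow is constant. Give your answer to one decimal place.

PIP = Vt/C + R·V̇ + PEEP (constant-flow equation of motion).
Only the elastic term changes: ΔPIP = ΔVt / C = (395 − 435) / 69.0 = -0.5797 cmH2O.

-0.6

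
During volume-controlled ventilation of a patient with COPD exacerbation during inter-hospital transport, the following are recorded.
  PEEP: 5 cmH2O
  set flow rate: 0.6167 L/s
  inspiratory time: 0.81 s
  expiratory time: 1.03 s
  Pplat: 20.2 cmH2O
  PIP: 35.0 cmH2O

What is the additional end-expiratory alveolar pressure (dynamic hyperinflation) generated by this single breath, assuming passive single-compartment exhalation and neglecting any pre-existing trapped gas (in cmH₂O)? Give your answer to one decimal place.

Vt = flow × Ti = 0.6167 L/s × 0.81 s × 1000 mL/L = 499.53 mL.
R = (PIP − Pplat)/V̇ = (35.0 − 20.2) / 0.6167 = 14.8/0.6167 = 23.999 cmH2O·s/L.
C = Vt/(Pplat − PEEP) = 499.53 / (20.2 − 5) = 499.53/15.2 = 32.864 mL/cmH2O.
τ = R × C = 23.999 × 0.03286 L/cmH2O = 0.7886 s.
Fraction remaining = e^(−Te/τ) = e^(−1.03/0.7886) = 0.2709; trapped volume = 499.53 × 0.2709 = 135.32 mL.
Additional alveolar pressure from trapping ≈ V_trapped / C = 135.32 / 32.864 = 4.118 cmH2O.

4.1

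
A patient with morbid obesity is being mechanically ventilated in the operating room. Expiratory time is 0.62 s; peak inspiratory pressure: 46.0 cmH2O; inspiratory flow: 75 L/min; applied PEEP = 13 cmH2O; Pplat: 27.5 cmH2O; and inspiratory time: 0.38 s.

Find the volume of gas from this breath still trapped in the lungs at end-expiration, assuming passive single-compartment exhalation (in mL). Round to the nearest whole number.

132

Flow: 75 L/min ÷ 60 = 1.25 L/s.
Vt = flow × Ti = 1.25 L/s × 0.38 s × 1000 mL/L = 475.0 mL.
R = (PIP − Pplat)/V̇ = (46.0 − 27.5) / 1.25 = 18.5/1.25 = 14.8 cmH2O·s/L.
C = Vt/(Pplat − PEEP) = 475.0 / (27.5 − 13) = 475.0/14.5 = 32.759 mL/cmH2O.
τ = R × C = 14.8 × 0.03276 L/cmH2O = 0.4848 s.
Fraction remaining = e^(−Te/τ) = e^(−0.62/0.4848) = 0.2783.
Trapped volume = 475.0 × 0.2783 = 132.19 mL.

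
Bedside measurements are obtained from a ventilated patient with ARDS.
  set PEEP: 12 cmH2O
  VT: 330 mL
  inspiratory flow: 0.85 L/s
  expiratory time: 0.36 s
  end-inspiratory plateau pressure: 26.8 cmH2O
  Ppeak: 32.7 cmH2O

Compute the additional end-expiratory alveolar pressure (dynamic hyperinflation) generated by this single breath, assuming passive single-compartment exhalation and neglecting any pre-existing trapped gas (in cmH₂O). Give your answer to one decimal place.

R = (PIP − Pplat)/V̇ = (32.7 − 26.8) / 0.85 = 5.9/0.85 = 6.941 cmH2O·s/L.
C = Vt/(Pplat − PEEP) = 330.0 / (26.8 − 12) = 330.0/14.8 = 22.297 mL/cmH2O.
τ = R × C = 6.941 × 0.0223 L/cmH2O = 0.1548 s.
Fraction remaining = e^(−Te/τ) = e^(−0.36/0.1548) = 0.09773; trapped volume = 330.0 × 0.09773 = 32.251 mL.
Additional alveolar pressure from trapping ≈ V_trapped / C = 32.251 / 22.297 = 1.446 cmH2O.

1.4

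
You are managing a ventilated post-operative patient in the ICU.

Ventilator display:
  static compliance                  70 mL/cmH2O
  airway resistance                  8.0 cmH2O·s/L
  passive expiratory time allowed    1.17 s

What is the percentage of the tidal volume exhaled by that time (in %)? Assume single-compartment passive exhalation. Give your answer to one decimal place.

τ = R × C = 8.0 × 70 mL/cmH2O = 8.0 × 0.070 L/cmH2O = 0.56 s.
Passive exhalation: V(t)/V₀ = e^(−t/τ) = e^(−1.17/0.56) = 0.1238.
Fraction exhaled = 1 − 0.1238 = 0.8762 → 87.62%.

87.6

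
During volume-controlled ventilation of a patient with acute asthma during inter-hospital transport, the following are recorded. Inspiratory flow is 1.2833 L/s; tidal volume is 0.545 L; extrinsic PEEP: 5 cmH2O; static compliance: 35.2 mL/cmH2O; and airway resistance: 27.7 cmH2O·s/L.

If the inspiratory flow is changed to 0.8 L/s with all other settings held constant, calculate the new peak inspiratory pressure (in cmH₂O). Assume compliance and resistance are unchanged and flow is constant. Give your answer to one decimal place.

42.6

PIP = Vt/C + R·V̇ + PEEP (constant-flow equation of motion).
Only the resistive term changes: ΔPIP = R × ΔV̇ = 27.7 × (0.8 − 1.2833) = 27.7 × -0.4833 = -13.387 cmH2O.
Original PIP = 545/35.2 + 27.7×1.2833 + 5 = 56.03 cmH2O; new PIP = 56.03 + (-13.387) = 42.643 cmH2O.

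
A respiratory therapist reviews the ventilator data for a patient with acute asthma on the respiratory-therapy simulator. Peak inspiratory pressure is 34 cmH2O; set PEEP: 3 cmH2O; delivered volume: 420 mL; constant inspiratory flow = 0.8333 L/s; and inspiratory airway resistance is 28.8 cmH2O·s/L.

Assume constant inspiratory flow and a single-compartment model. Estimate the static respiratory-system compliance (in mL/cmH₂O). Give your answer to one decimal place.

Equation of motion (constant flow): PIP = Vt/C + R·V̇ + PEEP.
Vt/C = PIP − R·V̇ − PEEP = 34 − 28.8×0.8333 − 3 = 34 − 23.999 − 3 = 7.001 cmH2O.
C = Vt / 7.001 = 420 / 7.001 = 59.991 mL/cmH2O.

60.0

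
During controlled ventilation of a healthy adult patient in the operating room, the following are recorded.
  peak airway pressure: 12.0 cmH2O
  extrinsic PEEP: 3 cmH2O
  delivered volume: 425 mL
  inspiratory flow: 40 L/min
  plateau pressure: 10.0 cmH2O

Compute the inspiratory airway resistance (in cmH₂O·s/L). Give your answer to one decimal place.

Flow: 40 L/min ÷ 60 = 0.6667 L/s.
Raw = (PIP − Pplat) / flow = (12.0 − 10.0) / 0.6667 = 2.0 / 0.6667 = 3.0 cmH2O·s/L.

3.0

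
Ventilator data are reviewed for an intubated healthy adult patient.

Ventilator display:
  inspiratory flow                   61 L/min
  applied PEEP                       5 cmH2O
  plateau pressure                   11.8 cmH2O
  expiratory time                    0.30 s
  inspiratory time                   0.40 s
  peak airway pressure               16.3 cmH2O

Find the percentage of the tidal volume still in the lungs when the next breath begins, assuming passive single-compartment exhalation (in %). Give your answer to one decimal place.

Flow: 61 L/min ÷ 60 = 1.0167 L/s.
Vt = flow × Ti = 1.0167 L/s × 0.40 s × 1000 mL/L = 406.68 mL.
R = (PIP − Pplat)/V̇ = (16.3 − 11.8) / 1.0167 = 4.5/1.0167 = 4.426 cmH2O·s/L.
C = Vt/(Pplat − PEEP) = 406.68 / (11.8 − 5) = 406.68/6.8 = 59.806 mL/cmH2O.
τ = R × C = 4.426 × 0.05981 L/cmH2O = 0.2647 s.
Fraction remaining at end-expiration = e^(−Te/τ) = e^(−0.30/0.2647) = 0.322 → 32.2%.

32.2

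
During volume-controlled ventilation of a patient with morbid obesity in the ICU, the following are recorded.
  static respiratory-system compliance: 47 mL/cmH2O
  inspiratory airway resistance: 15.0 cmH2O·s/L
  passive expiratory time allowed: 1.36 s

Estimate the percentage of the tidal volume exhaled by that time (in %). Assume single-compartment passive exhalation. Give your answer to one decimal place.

τ = R × C = 15.0 × 47 mL/cmH2O = 15.0 × 0.047 L/cmH2O = 0.705 s.
Passive exhalation: V(t)/V₀ = e^(−t/τ) = e^(−1.36/0.705) = 0.1453.
Fraction exhaled = 1 − 0.1453 = 0.8547 → 85.47%.

85.5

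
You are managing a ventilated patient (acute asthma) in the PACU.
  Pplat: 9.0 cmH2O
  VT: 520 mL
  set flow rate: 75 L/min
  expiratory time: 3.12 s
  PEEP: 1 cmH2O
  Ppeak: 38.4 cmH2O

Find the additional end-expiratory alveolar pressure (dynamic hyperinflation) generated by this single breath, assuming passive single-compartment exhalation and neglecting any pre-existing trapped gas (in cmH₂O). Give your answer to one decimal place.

Flow: 75 L/min ÷ 60 = 1.25 L/s.
R = (PIP − Pplat)/V̇ = (38.4 − 9.0) / 1.25 = 29.4/1.25 = 23.52 cmH2O·s/L.
C = Vt/(Pplat − PEEP) = 520.0 / (9.0 − 1) = 520.0/8.0 = 65.0 mL/cmH2O.
τ = R × C = 23.52 × 0.065 L/cmH2O = 1.529 s.
Fraction remaining = e^(−Te/τ) = e^(−3.12/1.529) = 0.13; trapped volume = 520.0 × 0.13 = 67.6 mL.
Additional alveolar pressure from trapping ≈ V_trapped / C = 67.6 / 65.0 = 1.04 cmH2O.

1.0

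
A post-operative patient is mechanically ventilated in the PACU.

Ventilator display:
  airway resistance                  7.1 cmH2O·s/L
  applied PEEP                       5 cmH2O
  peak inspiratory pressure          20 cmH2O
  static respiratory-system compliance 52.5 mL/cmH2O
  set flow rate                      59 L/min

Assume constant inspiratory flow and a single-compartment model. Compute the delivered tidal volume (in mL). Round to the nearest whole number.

Flow: 59 L/min ÷ 60 = 0.9833 L/s.
Equation of motion (constant flow): PIP = Vt/C + R·V̇ + PEEP.
Vt/C = PIP − R·V̇ − PEEP = 20 − 6.981 − 5 = 8.019 cmH2O.
Vt = C × 8.019 = 52.5 × 8.019 = 421.0 mL.

421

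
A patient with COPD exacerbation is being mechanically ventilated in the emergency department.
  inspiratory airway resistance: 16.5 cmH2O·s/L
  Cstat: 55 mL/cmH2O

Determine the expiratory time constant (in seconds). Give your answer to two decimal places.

τ = R × C = 16.5 × 55 mL/cmH2O = 16.5 × 0.055 L/cmH2O = 0.9075 s.

0.91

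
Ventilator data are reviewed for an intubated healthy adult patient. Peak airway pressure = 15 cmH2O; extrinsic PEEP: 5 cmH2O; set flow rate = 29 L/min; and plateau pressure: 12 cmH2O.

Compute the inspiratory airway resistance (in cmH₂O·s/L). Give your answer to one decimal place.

6.2

Flow: 29 L/min ÷ 60 = 0.4833 L/s.
Raw = (PIP − Pplat) / flow = (15 − 12) / 0.4833 = 3.0 / 0.4833 = 6.207 cmH2O·s/L.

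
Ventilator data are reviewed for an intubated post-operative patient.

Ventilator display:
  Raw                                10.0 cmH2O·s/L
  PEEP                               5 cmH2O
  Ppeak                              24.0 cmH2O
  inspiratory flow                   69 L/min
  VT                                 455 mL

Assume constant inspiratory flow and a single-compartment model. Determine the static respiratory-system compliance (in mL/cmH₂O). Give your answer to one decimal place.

60.7

Flow: 69 L/min ÷ 60 = 1.15 L/s.
Equation of motion (constant flow): PIP = Vt/C + R·V̇ + PEEP.
Vt/C = PIP − R·V̇ − PEEP = 24.0 − 10.0×1.15 − 5 = 24.0 − 11.5 − 5 = 7.5 cmH2O.
C = Vt / 7.5 = 455 / 7.5 = 60.667 mL/cmH2O.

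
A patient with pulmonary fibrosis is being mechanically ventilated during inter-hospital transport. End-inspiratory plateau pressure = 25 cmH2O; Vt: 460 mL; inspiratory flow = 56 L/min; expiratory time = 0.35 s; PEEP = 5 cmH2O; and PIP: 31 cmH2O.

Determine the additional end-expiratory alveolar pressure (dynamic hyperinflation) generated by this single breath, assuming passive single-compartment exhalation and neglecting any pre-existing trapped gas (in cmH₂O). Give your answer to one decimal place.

Flow: 56 L/min ÷ 60 = 0.9333 L/s.
R = (PIP − Pplat)/V̇ = (31 − 25) / 0.9333 = 6.0/0.9333 = 6.429 cmH2O·s/L.
C = Vt/(Pplat − PEEP) = 460.0 / (25 − 5) = 460.0/20.0 = 23.0 mL/cmH2O.
τ = R × C = 6.429 × 0.023 L/cmH2O = 0.1479 s.
Fraction remaining = e^(−Te/τ) = e^(−0.35/0.1479) = 0.09381; trapped volume = 460.0 × 0.09381 = 43.153 mL.
Additional alveolar pressure from trapping ≈ V_trapped / C = 43.153 / 23.0 = 1.876 cmH2O.

1.9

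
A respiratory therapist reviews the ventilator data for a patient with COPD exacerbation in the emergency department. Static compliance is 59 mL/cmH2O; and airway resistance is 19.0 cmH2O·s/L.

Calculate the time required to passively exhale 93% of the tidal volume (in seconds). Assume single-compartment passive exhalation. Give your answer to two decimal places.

2.98

τ = R × C = 19.0 × 59 mL/cmH2O = 19.0 × 0.059 L/cmH2O = 1.121 s.
Exhaled fraction f = 1 − e^(−t/τ) → t = −τ·ln(1 − f) = −1.121·ln(0.07) = 2.981 s.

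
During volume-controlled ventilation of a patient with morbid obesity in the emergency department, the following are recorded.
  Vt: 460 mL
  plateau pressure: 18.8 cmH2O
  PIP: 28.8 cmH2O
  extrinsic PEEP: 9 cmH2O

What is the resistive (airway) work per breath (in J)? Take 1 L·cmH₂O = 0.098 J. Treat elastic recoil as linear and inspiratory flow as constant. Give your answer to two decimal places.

With constant inspiratory flow the resistive pressure is constant at PIP − Pplat = 28.8 − 18.8 = 10.0 cmH2O, so resistive work = 10.0 × 0.460 = 4.6 L·cmH2O.
× 0.098 J/(L·cmH2O) → 0.4508 J.

0.45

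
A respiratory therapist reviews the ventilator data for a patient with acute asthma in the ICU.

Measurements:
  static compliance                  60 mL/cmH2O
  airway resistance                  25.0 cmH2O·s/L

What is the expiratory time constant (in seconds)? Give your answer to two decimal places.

1.50

τ = R × C = 25.0 × 60 mL/cmH2O = 25.0 × 0.060 L/cmH2O = 1.5 s.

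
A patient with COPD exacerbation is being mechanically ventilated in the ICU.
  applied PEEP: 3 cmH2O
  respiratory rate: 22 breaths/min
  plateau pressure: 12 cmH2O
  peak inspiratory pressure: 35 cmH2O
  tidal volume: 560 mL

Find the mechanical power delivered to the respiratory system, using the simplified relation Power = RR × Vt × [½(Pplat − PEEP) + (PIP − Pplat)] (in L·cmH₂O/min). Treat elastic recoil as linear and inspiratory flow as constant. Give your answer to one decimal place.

338.8

Per-breath work = Vt × [½(Pplat−PEEP) + (PIP−Pplat)] = 0.560 × [0.5×9.0 + 23.0] = 0.560 × 27.5 = 15.4 L·cmH2O.
Power = 22 × 15.4 = 338.8 L·cmH2O/min.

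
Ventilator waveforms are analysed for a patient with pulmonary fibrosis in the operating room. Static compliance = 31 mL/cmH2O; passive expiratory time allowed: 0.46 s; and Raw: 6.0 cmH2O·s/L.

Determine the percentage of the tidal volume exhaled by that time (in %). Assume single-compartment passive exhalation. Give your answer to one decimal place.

τ = R × C = 6.0 × 31 mL/cmH2O = 6.0 × 0.031 L/cmH2O = 0.186 s.
Passive exhalation: V(t)/V₀ = e^(−t/τ) = e^(−0.46/0.186) = 0.08432.
Fraction exhaled = 1 − 0.08432 = 0.9157 → 91.57%.

91.6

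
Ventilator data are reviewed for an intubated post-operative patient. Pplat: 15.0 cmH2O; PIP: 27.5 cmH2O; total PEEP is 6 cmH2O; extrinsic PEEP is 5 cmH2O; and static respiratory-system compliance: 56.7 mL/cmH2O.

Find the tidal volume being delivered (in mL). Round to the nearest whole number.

510

End-expiratory occlusion gives total PEEP = 6 cmH2O (intrinsic PEEP = 6 − 5 = 1). Use total PEEP for the elastic gradient.
Vt = Cstat × (Pplat − PEEPtotal) = 56.7 × (15.0 − 6) = 56.7 × 9.0 = 510.3 mL.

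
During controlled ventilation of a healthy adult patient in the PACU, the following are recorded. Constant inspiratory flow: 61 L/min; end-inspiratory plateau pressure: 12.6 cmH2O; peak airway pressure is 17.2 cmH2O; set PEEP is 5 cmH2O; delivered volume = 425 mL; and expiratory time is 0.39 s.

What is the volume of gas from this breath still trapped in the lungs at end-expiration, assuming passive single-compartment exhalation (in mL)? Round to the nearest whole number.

Flow: 61 L/min ÷ 60 = 1.0167 L/s.
R = (PIP − Pplat)/V̇ = (17.2 − 12.6) / 1.0167 = 4.6/1.0167 = 4.524 cmH2O·s/L.
C = Vt/(Pplat − PEEP) = 425.0 / (12.6 − 5) = 425.0/7.6 = 55.921 mL/cmH2O.
τ = R × C = 4.524 × 0.05592 L/cmH2O = 0.253 s.
Fraction remaining = e^(−Te/τ) = e^(−0.39/0.253) = 0.2141.
Trapped volume = 425.0 × 0.2141 = 90.993 mL.

91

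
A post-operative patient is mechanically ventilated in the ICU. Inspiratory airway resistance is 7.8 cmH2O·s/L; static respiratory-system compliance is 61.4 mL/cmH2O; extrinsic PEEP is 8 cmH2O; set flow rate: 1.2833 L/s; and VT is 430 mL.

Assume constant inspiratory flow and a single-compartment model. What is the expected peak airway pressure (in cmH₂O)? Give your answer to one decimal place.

Equation of motion (constant flow): PIP = Vt/C + R·V̇ + PEEP.
PIP = 430/61.4 + 7.8×1.2833 + 8 = 7.003 + 10.01 + 8 = 25.013 cmH2O.

25.0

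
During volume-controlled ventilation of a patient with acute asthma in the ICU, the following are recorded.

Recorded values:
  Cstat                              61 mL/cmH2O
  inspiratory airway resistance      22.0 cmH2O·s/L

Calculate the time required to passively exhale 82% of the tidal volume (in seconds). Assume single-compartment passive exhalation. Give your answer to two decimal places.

τ = R × C = 22.0 × 61 mL/cmH2O = 22.0 × 0.061 L/cmH2O = 1.342 s.
Exhaled fraction f = 1 − e^(−t/τ) → t = −τ·ln(1 − f) = −1.342·ln(0.18) = 2.301 s.

2.30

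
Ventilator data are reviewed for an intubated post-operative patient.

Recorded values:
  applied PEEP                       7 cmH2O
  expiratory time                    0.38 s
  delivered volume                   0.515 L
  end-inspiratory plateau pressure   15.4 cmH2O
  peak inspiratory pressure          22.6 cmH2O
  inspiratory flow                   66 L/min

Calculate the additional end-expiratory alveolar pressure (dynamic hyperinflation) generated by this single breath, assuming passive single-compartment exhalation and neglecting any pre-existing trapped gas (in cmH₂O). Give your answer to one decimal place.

3.3

Flow: 66 L/min ÷ 60 = 1.1 L/s.
R = (PIP − Pplat)/V̇ = (22.6 − 15.4) / 1.1 = 7.2/1.1 = 6.545 cmH2O·s/L.
C = Vt/(Pplat − PEEP) = 515.0 / (15.4 − 7) = 515.0/8.4 = 61.31 mL/cmH2O.
τ = R × C = 6.545 × 0.06131 L/cmH2O = 0.4013 s.
Fraction remaining = e^(−Te/τ) = e^(−0.38/0.4013) = 0.3879; trapped volume = 515.0 × 0.3879 = 199.77 mL.
Additional alveolar pressure from trapping ≈ V_trapped / C = 199.77 / 61.31 = 3.258 cmH2O.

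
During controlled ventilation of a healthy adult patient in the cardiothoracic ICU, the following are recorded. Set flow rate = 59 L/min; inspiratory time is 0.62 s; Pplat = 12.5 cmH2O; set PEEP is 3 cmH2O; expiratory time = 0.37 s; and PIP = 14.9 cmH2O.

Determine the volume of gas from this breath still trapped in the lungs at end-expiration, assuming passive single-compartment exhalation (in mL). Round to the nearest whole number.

57

Flow: 59 L/min ÷ 60 = 0.9833 L/s.
Vt = flow × Ti = 0.9833 L/s × 0.62 s × 1000 mL/L = 609.65 mL.
R = (PIP − Pplat)/V̇ = (14.9 − 12.5) / 0.9833 = 2.4/0.9833 = 2.441 cmH2O·s/L.
C = Vt/(Pplat − PEEP) = 609.65 / (12.5 − 3) = 609.65/9.5 = 64.174 mL/cmH2O.
τ = R × C = 2.441 × 0.06417 L/cmH2O = 0.1566 s.
Fraction remaining = e^(−Te/τ) = e^(−0.37/0.1566) = 0.09416.
Trapped volume = 609.65 × 0.09416 = 57.405 mL.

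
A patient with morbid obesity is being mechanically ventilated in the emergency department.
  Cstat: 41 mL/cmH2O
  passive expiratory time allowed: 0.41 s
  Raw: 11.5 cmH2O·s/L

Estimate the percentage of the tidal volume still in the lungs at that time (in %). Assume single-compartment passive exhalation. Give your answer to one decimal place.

τ = R × C = 11.5 × 41 mL/cmH2O = 11.5 × 0.041 L/cmH2O = 0.4715 s.
Passive exhalation: V(t)/V₀ = e^(−t/τ) = e^(−0.41/0.4715) = 0.4191.
Fraction remaining = 0.4191 → 41.91%.

41.9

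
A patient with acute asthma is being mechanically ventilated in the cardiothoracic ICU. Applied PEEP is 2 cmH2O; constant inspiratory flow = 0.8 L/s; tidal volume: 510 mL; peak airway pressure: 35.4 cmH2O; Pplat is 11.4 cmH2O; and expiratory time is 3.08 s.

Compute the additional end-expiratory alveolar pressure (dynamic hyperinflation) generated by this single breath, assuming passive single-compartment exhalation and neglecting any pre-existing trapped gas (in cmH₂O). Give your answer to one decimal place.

1.4

R = (PIP − Pplat)/V̇ = (35.4 − 11.4) / 0.8 = 24.0/0.8 = 30.0 cmH2O·s/L.
C = Vt/(Pplat − PEEP) = 510.0 / (11.4 − 2) = 510.0/9.4 = 54.255 mL/cmH2O.
τ = R × C = 30.0 × 0.05426 L/cmH2O = 1.628 s.
Fraction remaining = e^(−Te/τ) = e^(−3.08/1.628) = 0.1508; trapped volume = 510.0 × 0.1508 = 76.908 mL.
Additional alveolar pressure from trapping ≈ V_trapped / C = 76.908 / 54.255 = 1.418 cmH2O.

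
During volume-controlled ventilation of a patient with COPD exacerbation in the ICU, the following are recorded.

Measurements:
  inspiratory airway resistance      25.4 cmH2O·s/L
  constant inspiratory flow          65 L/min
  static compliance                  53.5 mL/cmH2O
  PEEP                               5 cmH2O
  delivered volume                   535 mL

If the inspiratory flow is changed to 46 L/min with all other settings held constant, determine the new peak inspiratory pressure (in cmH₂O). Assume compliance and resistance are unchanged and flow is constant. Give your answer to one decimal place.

Flow: 65 L/min ÷ 60 = 1.0833 L/s.
New flow: 46 L/min ÷ 60 = 0.7667 L/s.
PIP = Vt/C + R·V̇ + PEEP (constant-flow equation of motion).
Only the resistive term changes: ΔPIP = R × ΔV̇ = 25.4 × (0.7667 − 1.0833) = 25.4 × -0.3166 = -8.042 cmH2O.
Original PIP = 535/53.5 + 25.4×1.0833 + 5 = 42.516 cmH2O; new PIP = 42.516 + (-8.042) = 34.474 cmH2O.

34.5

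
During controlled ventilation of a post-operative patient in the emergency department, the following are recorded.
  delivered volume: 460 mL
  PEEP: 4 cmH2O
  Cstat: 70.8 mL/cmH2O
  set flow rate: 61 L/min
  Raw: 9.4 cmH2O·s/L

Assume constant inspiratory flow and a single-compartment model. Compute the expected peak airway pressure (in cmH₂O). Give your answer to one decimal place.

Flow: 61 L/min ÷ 60 = 1.0167 L/s.
Equation of motion (constant flow): PIP = Vt/C + R·V̇ + PEEP.
PIP = 460/70.8 + 9.4×1.0167 + 4 = 6.497 + 9.557 + 4 = 20.054 cmH2O.

20.1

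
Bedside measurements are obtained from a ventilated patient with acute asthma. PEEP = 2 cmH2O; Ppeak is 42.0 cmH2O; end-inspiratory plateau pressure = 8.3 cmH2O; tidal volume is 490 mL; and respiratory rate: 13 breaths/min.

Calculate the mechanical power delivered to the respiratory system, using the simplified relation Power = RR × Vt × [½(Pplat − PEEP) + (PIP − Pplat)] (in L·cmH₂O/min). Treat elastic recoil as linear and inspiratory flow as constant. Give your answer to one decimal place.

234.7

Per-breath work = Vt × [½(Pplat−PEEP) + (PIP−Pplat)] = 0.490 × [0.5×6.3 + 33.7] = 0.490 × 36.85 = 18.057 L·cmH2O.
Power = 13 × 18.057 = 234.74 L·cmH2O/min.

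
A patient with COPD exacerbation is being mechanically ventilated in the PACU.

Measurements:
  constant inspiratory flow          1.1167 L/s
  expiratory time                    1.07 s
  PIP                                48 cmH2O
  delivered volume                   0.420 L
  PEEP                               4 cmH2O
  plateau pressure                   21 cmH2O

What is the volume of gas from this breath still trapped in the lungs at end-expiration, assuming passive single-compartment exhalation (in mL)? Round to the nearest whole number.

70

R = (PIP − Pplat)/V̇ = (48 − 21) / 1.1167 = 27.0/1.1167 = 24.178 cmH2O·s/L.
C = Vt/(Pplat − PEEP) = 420.0 / (21 − 4) = 420.0/17.0 = 24.706 mL/cmH2O.
τ = R × C = 24.178 × 0.02471 L/cmH2O = 0.5974 s.
Fraction remaining = e^(−Te/τ) = e^(−1.07/0.5974) = 0.1668.
Trapped volume = 420.0 × 0.1668 = 70.056 mL.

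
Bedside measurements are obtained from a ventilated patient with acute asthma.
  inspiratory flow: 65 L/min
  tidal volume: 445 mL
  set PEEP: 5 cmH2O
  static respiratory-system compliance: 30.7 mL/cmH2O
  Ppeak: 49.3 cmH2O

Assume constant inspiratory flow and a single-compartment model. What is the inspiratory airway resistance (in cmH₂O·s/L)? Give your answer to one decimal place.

27.5

Flow: 65 L/min ÷ 60 = 1.0833 L/s.
Equation of motion (constant flow): PIP = Vt/C + R·V̇ + PEEP.
R·V̇ = PIP − Vt/C − PEEP = 49.3 − 445/30.7 − 5 = 49.3 − 14.495 − 5 = 29.805 cmH2O.
R = 29.805 / 1.0833 = 27.513 cmH2O·s/L.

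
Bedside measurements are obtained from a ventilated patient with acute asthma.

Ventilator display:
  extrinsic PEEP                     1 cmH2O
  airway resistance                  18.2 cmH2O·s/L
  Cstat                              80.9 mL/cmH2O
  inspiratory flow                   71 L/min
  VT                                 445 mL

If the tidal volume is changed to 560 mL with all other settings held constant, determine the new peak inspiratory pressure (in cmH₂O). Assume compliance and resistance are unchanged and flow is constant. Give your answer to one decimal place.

29.5

Flow: 71 L/min ÷ 60 = 1.1833 L/s.
PIP = Vt/C + R·V̇ + PEEP (constant-flow equation of motion).
Only the elastic term changes: ΔPIP = ΔVt / C = (560 − 445) / 80.9 = 1.422 cmH2O.
Original PIP = 445/80.9 + 18.2×1.1833 + 1 = 28.037 cmH2O; new PIP = 28.037 + (1.422) = 29.459 cmH2O.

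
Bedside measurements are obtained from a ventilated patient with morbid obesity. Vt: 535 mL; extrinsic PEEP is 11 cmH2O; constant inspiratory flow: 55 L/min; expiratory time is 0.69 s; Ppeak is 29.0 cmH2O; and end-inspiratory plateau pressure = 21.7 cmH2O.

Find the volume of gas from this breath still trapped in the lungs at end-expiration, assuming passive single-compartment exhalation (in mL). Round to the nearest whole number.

Flow: 55 L/min ÷ 60 = 0.9167 L/s.
R = (PIP − Pplat)/V̇ = (29.0 − 21.7) / 0.9167 = 7.3/0.9167 = 7.963 cmH2O·s/L.
C = Vt/(Pplat − PEEP) = 535.0 / (21.7 − 11) = 535.0/10.7 = 50.0 mL/cmH2O.
τ = R × C = 7.963 × 0.05 L/cmH2O = 0.3982 s.
Fraction remaining = e^(−Te/τ) = e^(−0.69/0.3982) = 0.1768.
Trapped volume = 535.0 × 0.1768 = 94.588 mL.

95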